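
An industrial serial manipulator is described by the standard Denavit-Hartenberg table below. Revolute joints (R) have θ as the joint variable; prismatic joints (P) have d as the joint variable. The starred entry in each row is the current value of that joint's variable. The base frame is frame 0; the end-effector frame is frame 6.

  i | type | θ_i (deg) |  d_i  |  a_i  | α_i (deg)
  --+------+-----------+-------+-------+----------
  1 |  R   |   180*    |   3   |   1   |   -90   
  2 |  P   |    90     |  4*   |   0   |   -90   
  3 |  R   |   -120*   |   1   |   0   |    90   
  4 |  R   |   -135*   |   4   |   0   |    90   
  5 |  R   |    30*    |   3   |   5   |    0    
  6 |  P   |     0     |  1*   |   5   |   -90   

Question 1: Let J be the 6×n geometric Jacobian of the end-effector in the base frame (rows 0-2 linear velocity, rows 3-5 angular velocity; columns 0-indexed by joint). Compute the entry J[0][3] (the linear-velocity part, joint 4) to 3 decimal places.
axis z_3 = (0.0000,0.5000,0.8660); lever o_n−o_3 = (-3.2953,12.2528,3.3182)
cross product → J_v[:, 3] = (-8.9522,-2.8538,1.6476)
J_ω[:, 3] = z_3
entry J[0][3] = -8.9522

-8.952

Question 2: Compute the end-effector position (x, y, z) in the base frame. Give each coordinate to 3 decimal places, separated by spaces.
after link 1: o_1 = (-1.0000, 0.0000, 3.0000)
after link 2: o_2 = (-1.0000, -4.0000, 3.0000)
after link 3: o_3 = (-0.0000, -4.0000, 3.0000)
after link 4: o_4 = (0.0000, -2.0000, 6.4641)
after link 5: o_5 = (-0.9405, 3.7388, 6.0376)
after link 6: o_6 = (-3.2953, 8.2528, 6.3182)

-3.295 8.253 6.318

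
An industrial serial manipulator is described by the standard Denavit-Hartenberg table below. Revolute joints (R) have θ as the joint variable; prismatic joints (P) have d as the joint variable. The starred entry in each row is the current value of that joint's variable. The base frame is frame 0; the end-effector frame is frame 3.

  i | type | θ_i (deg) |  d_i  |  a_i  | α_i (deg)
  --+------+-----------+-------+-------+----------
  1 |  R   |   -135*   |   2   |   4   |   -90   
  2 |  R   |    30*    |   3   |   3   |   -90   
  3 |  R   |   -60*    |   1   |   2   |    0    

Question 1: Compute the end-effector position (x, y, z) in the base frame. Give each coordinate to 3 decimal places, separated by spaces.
after link 1: o_1 = (-2.8284, -2.8284, 2.0000)
after link 2: o_2 = (-2.5442, -6.7869, 0.5000)
after link 3: o_3 = (-1.5783, -8.2704, -0.8660)

-1.578 -8.270 -0.866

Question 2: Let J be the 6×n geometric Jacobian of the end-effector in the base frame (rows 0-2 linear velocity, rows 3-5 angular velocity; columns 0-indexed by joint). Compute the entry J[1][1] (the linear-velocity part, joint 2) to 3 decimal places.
2.027

axis z_1 = (0.7071,-0.7071,0.0000); lever o_n−o_1 = (1.2501,-5.4420,-2.8660)
cross product → J_v[:, 1] = (2.0266,2.0266,-2.9641)
J_ω[:, 1] = z_1
entry J[1][1] = 2.0266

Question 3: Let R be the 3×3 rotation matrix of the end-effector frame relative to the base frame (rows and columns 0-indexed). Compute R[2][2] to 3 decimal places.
End-effector z-axis (col 2 of R) = (0.3536,0.3536,-0.8660)
R[2][2] = -0.8660

-0.866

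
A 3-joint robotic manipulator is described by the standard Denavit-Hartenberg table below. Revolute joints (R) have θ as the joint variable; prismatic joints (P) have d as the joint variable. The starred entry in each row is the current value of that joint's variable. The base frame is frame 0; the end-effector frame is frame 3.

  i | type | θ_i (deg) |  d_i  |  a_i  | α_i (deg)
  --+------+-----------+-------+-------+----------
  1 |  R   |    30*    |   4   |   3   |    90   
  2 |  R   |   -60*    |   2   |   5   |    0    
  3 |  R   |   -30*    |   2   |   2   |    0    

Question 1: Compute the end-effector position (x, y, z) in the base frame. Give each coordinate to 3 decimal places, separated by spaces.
after link 1: o_1 = (2.5981, 1.5000, 4.0000)
after link 2: o_2 = (5.7631, 1.0179, -0.3301)
after link 3: o_3 = (6.7631, -0.7141, -2.3301)

6.763 -0.714 -2.330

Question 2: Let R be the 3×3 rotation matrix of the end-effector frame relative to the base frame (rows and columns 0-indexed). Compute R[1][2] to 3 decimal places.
-0.866

End-effector z-axis (col 2 of R) = (0.5000,-0.8660,0.0000)
R[1][2] = -0.8660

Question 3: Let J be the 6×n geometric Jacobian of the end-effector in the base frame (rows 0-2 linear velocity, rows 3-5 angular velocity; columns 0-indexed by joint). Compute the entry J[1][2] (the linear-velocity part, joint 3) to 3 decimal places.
axis z_2 = (0.5000,-0.8660,0.0000); lever o_n−o_2 = (1.0000,-1.7321,-2.0000)
cross product → J_v[:, 2] = (1.7321,1.0000,0.0000)
J_ω[:, 2] = z_2
entry J[1][2] = 1.0000

1.000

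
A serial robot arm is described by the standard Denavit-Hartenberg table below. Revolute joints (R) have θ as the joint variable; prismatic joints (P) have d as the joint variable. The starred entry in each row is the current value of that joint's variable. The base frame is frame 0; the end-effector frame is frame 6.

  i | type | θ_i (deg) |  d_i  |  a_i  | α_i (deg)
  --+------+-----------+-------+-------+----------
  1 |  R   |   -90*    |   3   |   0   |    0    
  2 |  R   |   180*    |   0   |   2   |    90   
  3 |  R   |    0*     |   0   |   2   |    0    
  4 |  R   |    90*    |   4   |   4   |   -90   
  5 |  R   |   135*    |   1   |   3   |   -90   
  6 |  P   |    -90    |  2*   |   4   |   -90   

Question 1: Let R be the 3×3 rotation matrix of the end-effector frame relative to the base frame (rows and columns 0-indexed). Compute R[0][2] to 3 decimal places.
-0.707

End-effector z-axis (col 2 of R) = (-0.7071,0.0000,-0.7071)
R[0][2] = -0.7071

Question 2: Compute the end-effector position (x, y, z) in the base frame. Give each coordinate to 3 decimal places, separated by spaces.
after link 1: o_1 = (0.0000, 0.0000, 3.0000)
after link 2: o_2 = (0.0000, 2.0000, 3.0000)
after link 3: o_3 = (0.0000, 4.0000, 3.0000)
after link 4: o_4 = (4.0000, 4.0000, 7.0000)
after link 5: o_5 = (1.8787, 3.0000, 4.8787)
after link 6: o_6 = (3.2929, -1.0000, 3.4645)

3.293 -1.000 3.464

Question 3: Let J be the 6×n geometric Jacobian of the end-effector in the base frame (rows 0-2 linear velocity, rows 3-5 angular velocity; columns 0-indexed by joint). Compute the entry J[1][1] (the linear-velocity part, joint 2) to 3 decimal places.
axis z_1 = (0.0000,0.0000,1.0000); lever o_n−o_1 = (3.2929,-1.0000,0.4645)
cross product → J_v[:, 1] = (1.0000,3.2929,-0.0000)
J_ω[:, 1] = z_1
entry J[1][1] = 3.2929

3.293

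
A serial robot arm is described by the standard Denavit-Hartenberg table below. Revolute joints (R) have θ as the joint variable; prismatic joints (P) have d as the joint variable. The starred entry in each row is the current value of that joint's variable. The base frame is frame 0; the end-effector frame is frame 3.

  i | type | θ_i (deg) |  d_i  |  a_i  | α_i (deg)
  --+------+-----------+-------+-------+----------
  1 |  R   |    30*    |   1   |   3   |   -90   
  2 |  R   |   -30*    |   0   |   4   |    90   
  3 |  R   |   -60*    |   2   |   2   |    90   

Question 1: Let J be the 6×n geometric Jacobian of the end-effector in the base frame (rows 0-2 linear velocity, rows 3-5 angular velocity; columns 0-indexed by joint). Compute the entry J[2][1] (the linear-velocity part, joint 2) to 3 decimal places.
-3.330

axis z_1 = (-0.5000,0.8660,0.0000); lever o_n−o_1 = (3.7500,0.1651,4.2321)
cross product → J_v[:, 1] = (3.6651,2.1160,-3.3301)
J_ω[:, 1] = z_1
entry J[2][1] = -3.3301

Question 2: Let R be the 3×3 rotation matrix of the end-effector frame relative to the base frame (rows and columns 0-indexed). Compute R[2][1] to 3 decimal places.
End-effector y-axis (col 1 of R) = (-0.4330,-0.2500,0.8660)
R[2][1] = 0.8660

0.866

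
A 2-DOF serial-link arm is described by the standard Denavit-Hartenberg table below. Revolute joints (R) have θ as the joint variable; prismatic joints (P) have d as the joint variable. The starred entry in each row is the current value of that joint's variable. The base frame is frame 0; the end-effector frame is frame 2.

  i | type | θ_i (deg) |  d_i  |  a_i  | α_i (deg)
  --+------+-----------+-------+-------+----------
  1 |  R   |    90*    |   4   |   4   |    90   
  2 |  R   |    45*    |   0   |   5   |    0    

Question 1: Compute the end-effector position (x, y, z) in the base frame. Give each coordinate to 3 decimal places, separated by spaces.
0.000 7.536 7.536

after link 1: o_1 = (0.0000, 4.0000, 4.0000)
after link 2: o_2 = (0.0000, 7.5355, 7.5355)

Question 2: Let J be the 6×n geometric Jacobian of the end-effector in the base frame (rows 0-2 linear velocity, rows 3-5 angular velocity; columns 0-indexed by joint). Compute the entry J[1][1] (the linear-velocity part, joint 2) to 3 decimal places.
axis z_1 = (1.0000,-0.0000,0.0000); lever o_n−o_1 = (0.0000,3.5355,3.5355)
cross product → J_v[:, 1] = (-0.0000,-3.5355,3.5355)
J_ω[:, 1] = z_1
entry J[1][1] = -3.5355

-3.536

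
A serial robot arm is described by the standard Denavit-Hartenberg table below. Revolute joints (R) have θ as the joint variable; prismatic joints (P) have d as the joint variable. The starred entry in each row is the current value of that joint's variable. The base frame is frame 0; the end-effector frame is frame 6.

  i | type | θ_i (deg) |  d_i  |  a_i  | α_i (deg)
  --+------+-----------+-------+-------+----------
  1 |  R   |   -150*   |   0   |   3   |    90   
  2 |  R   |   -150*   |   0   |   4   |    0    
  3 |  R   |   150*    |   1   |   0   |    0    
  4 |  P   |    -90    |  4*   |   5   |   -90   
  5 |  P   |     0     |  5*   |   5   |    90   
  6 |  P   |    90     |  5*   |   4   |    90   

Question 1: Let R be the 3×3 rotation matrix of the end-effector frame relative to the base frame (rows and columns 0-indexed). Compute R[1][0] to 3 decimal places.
End-effector x-axis (col 0 of R) = (-0.8660,-0.5000,0.0000)
R[1][0] = -0.5000

-0.500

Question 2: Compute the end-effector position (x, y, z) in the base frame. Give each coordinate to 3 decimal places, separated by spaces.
after link 1: o_1 = (-2.5981, -1.5000, 0.0000)
after link 2: o_2 = (0.4019, 0.2321, -2.0000)
after link 3: o_3 = (-0.0981, 1.0981, -2.0000)
after link 4: o_4 = (-2.0981, 4.5622, -7.0000)
after link 5: o_5 = (-6.4282, 2.0622, -12.0000)
after link 6: o_6 = (-12.3923, 4.3923, -12.0000)

-12.392 4.392 -12.000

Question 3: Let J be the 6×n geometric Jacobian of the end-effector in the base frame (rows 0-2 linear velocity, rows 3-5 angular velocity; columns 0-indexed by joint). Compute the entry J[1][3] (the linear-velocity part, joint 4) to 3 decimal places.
prismatic axis z_3 = (-0.5000,0.8660,0.0000)
J_v[:, 3] = z_3; J_ω[:, 3] = (0,0,0)
entry J[1][3] = 0.8660

0.866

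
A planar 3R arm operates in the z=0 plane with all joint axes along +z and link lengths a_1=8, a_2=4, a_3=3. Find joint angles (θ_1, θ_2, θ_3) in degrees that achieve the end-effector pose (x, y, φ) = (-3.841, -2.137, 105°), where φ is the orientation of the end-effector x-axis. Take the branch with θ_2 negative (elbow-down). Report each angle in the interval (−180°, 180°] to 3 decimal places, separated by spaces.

wrist centre = target − a_3·(cos φ, sin φ) = (-3.0645, -5.0348)
cos θ_2 = (34.7404−8²−4²)/(2·8·4) = -0.7072; θ_2 = -135.0060° (elbow-down)
β = atan2(-5.0348,-3.0645) = -121.3278°; ψ = atan2(-2.8281,5.1713) = -28.6739°
θ_1 = β − ψ = -92.6539°
θ_3 = φ − θ_1 − θ_2 = -27.3400° (wrapped to (-180°,180°])

-92.654 -135.006 -27.340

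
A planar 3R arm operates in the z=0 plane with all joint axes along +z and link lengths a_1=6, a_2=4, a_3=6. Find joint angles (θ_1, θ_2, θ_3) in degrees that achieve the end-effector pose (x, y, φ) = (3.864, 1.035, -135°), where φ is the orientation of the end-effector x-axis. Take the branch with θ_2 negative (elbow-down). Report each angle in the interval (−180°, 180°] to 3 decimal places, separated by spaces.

wrist centre = target − a_3·(cos φ, sin φ) = (8.1066, 5.2776)
cos θ_2 = (93.5711−6²−4²)/(2·6·4) = 0.8661; θ_2 = -29.9955° (elbow-down)
β = atan2(5.2776,8.1066) = 33.0652°; ψ = atan2(-1.9997,9.4643) = -11.9307°
θ_1 = β − ψ = 44.9959°
θ_3 = φ − θ_1 − θ_2 = -150.0004° (wrapped to (-180°,180°])

44.996 -29.995 -150.000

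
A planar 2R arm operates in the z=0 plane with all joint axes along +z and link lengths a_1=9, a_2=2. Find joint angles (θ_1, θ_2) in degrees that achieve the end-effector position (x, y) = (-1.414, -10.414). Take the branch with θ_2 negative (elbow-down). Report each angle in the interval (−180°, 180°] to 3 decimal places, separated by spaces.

-89.997 -45.011

cos θ_2 = (110.4508−9²−2²)/(2·9·2) = 0.7070; θ_2 = -45.0114° (elbow-down)
β = atan2(-10.4140,-1.4140) = -97.7323°; ψ = atan2(-1.4145,10.4139) = -7.7350°
θ_1 = β − ψ = -89.9973°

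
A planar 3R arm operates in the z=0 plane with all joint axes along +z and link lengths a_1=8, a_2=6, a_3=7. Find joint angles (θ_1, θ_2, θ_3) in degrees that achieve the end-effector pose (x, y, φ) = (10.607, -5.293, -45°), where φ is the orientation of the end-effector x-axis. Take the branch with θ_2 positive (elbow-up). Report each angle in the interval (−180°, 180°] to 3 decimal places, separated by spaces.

-51.943 134.996 -128.053

wrist centre = target − a_3·(cos φ, sin φ) = (5.6573, -0.3433)
cos θ_2 = (32.1223−8²−6²)/(2·8·6) = -0.7071; θ_2 = 134.9961° (elbow-up)
β = atan2(-0.3433,5.6573) = -3.4722°; ψ = atan2(4.2429,3.7576) = 48.4711°
θ_1 = β − ψ = -51.9432°
θ_3 = φ − θ_1 − θ_2 = -128.0529° (wrapped to (-180°,180°])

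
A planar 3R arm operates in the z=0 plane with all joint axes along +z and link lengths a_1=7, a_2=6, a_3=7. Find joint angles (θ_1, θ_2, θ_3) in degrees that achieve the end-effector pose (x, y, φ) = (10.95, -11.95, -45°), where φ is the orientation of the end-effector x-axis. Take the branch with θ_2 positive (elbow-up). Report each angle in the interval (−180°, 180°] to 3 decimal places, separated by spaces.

-89.998 89.996 -44.998

wrist centre = target − a_3·(cos φ, sin φ) = (6.0003, -7.0003)
cos θ_2 = (85.0066−7²−6²)/(2·7·6) = 0.0001; θ_2 = 89.9955° (elbow-up)
β = atan2(-7.0003,6.0003) = -49.3985°; ψ = atan2(6.0000,7.0005) = 40.5994°
θ_1 = β − ψ = -89.9979°
θ_3 = φ − θ_1 − θ_2 = -44.9976° (wrapped to (-180°,180°])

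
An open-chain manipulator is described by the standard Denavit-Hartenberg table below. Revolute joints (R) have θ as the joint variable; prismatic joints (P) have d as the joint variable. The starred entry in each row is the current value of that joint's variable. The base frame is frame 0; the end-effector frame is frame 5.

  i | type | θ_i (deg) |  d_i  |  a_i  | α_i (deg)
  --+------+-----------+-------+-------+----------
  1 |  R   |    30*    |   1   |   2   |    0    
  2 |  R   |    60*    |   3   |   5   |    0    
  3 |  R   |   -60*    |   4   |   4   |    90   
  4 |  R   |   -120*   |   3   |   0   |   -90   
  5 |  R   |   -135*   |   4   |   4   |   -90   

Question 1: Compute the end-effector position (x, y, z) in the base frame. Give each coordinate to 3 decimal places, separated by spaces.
12.335 5.392 8.449

after link 1: o_1 = (1.7321, 1.0000, 1.0000)
after link 2: o_2 = (1.7321, 6.0000, 4.0000)
after link 3: o_3 = (5.1962, 8.0000, 8.0000)
after link 4: o_4 = (6.6962, 5.4019, 8.0000)
after link 5: o_5 = (12.3351, 5.3916, 8.4495)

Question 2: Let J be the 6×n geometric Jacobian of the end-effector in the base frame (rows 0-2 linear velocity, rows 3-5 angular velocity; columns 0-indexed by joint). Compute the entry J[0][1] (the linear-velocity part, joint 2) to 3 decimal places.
axis z_1 = (0.0000,0.0000,1.0000); lever o_n−o_1 = (10.6031,4.3916,7.4495)
cross product → J_v[:, 1] = (-4.3916,10.6031,0.0000)
J_ω[:, 1] = z_1
entry J[0][1] = -4.3916

-4.392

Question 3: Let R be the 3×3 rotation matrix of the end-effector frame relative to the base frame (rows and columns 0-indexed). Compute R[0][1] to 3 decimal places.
End-effector y-axis (col 1 of R) = (-0.7500,-0.4330,0.5000)
R[0][1] = -0.7500

-0.750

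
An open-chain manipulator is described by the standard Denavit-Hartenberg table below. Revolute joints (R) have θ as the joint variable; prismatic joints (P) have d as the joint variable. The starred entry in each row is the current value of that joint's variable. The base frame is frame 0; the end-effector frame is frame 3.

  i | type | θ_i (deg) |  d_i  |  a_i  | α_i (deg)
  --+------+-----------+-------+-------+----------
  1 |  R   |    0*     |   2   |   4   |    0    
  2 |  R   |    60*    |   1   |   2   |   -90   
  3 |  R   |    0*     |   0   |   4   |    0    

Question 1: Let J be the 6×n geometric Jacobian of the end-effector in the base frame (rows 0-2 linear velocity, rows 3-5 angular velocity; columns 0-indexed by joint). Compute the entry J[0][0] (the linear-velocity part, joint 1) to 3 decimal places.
-5.196

axis z_0 = ẑ; lever o_n−o_0 = (7.0000,5.1962,3.0000)
cross product → J_v[:, 0] = (-5.1962,7.0000,0.0000)
J_ω[:, 0] = z_0
entry J[0][0] = -5.1962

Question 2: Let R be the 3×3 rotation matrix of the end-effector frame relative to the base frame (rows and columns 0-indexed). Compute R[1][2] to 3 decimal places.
0.500

End-effector z-axis (col 2 of R) = (-0.8660,0.5000,0.0000)
R[1][2] = 0.5000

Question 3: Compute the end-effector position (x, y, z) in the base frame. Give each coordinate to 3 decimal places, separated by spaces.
7.000 5.196 3.000

after link 1: o_1 = (4.0000, 0.0000, 2.0000)
after link 2: o_2 = (5.0000, 1.7321, 3.0000)
after link 3: o_3 = (7.0000, 5.1962, 3.0000)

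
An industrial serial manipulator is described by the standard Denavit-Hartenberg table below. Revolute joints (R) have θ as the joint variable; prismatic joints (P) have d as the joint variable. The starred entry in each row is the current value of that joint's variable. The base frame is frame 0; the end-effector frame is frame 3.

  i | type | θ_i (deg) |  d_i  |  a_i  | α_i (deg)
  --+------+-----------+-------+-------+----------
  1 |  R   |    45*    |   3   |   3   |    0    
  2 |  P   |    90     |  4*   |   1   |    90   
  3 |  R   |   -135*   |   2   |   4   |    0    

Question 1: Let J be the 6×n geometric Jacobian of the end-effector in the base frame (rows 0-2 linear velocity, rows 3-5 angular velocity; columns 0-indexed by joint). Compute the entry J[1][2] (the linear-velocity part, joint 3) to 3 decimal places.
2.000

axis z_2 = (0.7071,0.7071,0.0000); lever o_n−o_2 = (3.4142,-0.5858,-2.8284)
cross product → J_v[:, 2] = (-2.0000,2.0000,-2.8284)
J_ω[:, 2] = z_2
entry J[1][2] = 2.0000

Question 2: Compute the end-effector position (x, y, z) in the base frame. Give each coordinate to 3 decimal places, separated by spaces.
after link 1: o_1 = (2.1213, 2.1213, 3.0000)
after link 2: o_2 = (1.4142, 2.8284, 7.0000)
after link 3: o_3 = (4.8284, 2.2426, 4.1716)

4.828 2.243 4.172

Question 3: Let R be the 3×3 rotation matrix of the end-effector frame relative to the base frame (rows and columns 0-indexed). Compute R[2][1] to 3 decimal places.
End-effector y-axis (col 1 of R) = (-0.5000,0.5000,-0.7071)
R[2][1] = -0.7071

-0.707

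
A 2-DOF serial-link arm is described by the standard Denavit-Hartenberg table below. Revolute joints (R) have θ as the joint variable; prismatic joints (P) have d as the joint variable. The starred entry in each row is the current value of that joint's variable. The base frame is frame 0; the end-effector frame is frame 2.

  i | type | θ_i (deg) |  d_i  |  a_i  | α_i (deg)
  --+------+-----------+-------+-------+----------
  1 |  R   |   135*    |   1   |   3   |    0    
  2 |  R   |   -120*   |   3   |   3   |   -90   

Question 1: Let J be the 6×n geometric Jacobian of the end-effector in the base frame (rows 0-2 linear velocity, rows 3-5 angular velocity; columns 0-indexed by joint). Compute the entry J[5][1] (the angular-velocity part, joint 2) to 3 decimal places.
axis z_1 = (0.0000,0.0000,1.0000); lever o_n−o_1 = (2.8978,0.7765,3.0000)
cross product → J_v[:, 1] = (-0.7765,2.8978,0.0000)
J_ω[:, 1] = z_1
entry J[5][1] = 1.0000

1.000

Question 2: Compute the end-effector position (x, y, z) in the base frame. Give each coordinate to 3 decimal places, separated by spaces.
0.776 2.898 4.000

after link 1: o_1 = (-2.1213, 2.1213, 1.0000)
after link 2: o_2 = (0.7765, 2.8978, 4.0000)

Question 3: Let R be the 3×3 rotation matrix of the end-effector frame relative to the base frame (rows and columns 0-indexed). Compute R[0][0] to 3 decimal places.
0.966

End-effector x-axis (col 0 of R) = (0.9659,0.2588,0.0000)
R[0][0] = 0.9659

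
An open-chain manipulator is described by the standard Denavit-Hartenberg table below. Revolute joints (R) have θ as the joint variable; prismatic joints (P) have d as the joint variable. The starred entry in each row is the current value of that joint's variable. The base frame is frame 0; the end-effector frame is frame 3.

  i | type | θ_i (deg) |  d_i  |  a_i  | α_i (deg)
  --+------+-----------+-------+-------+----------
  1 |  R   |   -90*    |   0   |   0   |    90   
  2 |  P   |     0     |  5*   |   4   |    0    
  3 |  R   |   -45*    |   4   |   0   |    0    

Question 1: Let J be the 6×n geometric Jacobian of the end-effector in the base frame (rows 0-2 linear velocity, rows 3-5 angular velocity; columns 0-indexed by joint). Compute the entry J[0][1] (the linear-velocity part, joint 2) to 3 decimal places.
prismatic axis z_1 = (-1.0000,-0.0000,0.0000)
J_v[:, 1] = z_1; J_ω[:, 1] = (0,0,0)
entry J[0][1] = -1.0000

-1.000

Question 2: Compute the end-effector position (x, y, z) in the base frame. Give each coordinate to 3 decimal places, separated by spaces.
after link 1: o_1 = (0.0000, 0.0000, 0.0000)
after link 2: o_2 = (-5.0000, -4.0000, 0.0000)
after link 3: o_3 = (-9.0000, -4.0000, 0.0000)

-9.000 -4.000 0.000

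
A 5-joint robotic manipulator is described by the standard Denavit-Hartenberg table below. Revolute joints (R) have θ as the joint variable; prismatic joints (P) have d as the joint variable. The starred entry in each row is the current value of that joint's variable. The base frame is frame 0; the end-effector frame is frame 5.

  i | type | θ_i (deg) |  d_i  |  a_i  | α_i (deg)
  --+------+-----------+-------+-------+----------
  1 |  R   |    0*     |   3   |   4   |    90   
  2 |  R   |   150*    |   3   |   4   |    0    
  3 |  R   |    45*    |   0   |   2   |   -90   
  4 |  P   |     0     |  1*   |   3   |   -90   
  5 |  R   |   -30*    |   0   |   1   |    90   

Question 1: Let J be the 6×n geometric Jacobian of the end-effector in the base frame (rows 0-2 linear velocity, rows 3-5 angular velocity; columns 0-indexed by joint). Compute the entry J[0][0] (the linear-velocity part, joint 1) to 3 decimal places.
3.000

axis z_0 = ẑ; lever o_n−o_0 = (-4.7420,-3.0000,2.0329)
cross product → J_v[:, 0] = (3.0000,-4.7420,0.0000)
J_ω[:, 0] = z_0
entry J[0][0] = 3.0000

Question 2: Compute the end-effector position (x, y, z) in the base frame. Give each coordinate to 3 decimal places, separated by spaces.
after link 1: o_1 = (4.0000, 0.0000, 3.0000)
after link 2: o_2 = (0.5359, -3.0000, 5.0000)
after link 3: o_3 = (-1.3960, -3.0000, 4.4824)
after link 4: o_4 = (-4.0349, -3.0000, 2.7400)
after link 5: o_5 = (-4.7420, -3.0000, 2.0329)

-4.742 -3.000 2.033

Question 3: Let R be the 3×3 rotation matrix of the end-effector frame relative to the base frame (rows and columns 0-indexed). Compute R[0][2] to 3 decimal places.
0.707

End-effector z-axis (col 2 of R) = (0.7071,-0.0000,-0.7071)
R[0][2] = 0.7071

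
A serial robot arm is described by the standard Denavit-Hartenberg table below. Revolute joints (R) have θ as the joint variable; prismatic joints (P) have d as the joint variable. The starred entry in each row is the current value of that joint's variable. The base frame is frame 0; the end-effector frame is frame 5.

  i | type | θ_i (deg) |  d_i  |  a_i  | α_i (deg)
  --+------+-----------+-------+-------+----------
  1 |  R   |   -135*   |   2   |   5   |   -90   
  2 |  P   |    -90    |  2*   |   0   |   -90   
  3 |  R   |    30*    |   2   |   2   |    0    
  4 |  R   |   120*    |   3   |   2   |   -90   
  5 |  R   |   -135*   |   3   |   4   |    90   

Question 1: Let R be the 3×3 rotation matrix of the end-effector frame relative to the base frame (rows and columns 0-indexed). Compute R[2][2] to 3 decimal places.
0.612

End-effector z-axis (col 2 of R) = (0.7500,0.2500,0.6124)
R[2][2] = 0.6124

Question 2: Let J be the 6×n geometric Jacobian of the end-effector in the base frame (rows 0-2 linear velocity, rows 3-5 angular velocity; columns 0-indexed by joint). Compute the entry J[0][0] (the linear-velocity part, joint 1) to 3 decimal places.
axis z_0 = ẑ; lever o_n−o_0 = (-6.2340,-11.9082,2.9495)
cross product → J_v[:, 0] = (11.9082,-6.2340,0.0000)
J_ω[:, 0] = z_0
entry J[0][0] = 11.9082

11.908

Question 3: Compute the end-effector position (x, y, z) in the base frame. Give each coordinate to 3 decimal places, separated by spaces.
-6.234 -11.908 2.949

after link 1: o_1 = (-3.5355, -3.5355, 2.0000)
after link 2: o_2 = (-2.1213, -4.9497, 2.0000)
after link 3: o_3 = (-4.2426, -5.6569, 3.7321)
after link 4: o_4 = (-7.0711, -7.0711, 2.0000)
after link 5: o_5 = (-6.2340, -11.9082, 2.9495)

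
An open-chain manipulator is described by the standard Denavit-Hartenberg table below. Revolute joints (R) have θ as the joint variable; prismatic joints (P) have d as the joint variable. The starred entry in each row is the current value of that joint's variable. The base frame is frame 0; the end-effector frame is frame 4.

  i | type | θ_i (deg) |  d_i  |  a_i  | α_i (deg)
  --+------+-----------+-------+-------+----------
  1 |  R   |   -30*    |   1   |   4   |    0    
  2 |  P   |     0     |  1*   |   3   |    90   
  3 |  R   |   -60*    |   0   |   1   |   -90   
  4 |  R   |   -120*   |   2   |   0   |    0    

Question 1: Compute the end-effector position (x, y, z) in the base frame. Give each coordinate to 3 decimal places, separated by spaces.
7.995 -4.616 2.134

after link 1: o_1 = (3.4641, -2.0000, 1.0000)
after link 2: o_2 = (6.0622, -3.5000, 2.0000)
after link 3: o_3 = (6.4952, -3.7500, 1.1340)
after link 4: o_4 = (7.9952, -4.6160, 2.1340)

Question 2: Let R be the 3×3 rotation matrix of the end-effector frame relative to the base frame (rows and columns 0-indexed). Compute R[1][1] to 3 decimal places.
End-effector y-axis (col 1 of R) = (0.1250,-0.6495,-0.7500)
R[1][1] = -0.6495

-0.650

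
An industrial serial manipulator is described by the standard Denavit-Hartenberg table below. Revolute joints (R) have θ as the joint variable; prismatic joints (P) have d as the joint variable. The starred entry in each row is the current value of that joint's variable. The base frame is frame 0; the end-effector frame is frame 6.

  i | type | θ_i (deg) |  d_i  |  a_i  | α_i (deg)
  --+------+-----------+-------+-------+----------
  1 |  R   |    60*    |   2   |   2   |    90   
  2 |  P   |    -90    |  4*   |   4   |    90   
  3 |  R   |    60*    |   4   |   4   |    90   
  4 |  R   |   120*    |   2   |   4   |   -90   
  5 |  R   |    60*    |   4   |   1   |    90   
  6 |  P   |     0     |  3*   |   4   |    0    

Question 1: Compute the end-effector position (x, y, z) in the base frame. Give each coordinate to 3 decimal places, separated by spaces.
-3.126 -7.293 0.725

after link 1: o_1 = (1.0000, 1.7321, 2.0000)
after link 2: o_2 = (4.4641, -0.2679, -2.0000)
after link 3: o_3 = (5.4641, -5.4641, -4.0000)
after link 4: o_4 = (1.3660, -7.0981, -4.7321)
after link 5: o_5 = (-0.2611, -4.3493, -2.1250)
after link 6: o_6 = (-3.1259, -7.2933, 0.7255)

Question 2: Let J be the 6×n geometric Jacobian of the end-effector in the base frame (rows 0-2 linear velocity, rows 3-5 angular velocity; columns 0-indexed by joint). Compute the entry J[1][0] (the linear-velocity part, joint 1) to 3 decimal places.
-3.126

axis z_0 = ẑ; lever o_n−o_0 = (-3.1259,-7.2933,0.7255)
cross product → J_v[:, 0] = (7.2933,-3.1259,0.0000)
J_ω[:, 0] = z_0
entry J[1][0] = -3.1259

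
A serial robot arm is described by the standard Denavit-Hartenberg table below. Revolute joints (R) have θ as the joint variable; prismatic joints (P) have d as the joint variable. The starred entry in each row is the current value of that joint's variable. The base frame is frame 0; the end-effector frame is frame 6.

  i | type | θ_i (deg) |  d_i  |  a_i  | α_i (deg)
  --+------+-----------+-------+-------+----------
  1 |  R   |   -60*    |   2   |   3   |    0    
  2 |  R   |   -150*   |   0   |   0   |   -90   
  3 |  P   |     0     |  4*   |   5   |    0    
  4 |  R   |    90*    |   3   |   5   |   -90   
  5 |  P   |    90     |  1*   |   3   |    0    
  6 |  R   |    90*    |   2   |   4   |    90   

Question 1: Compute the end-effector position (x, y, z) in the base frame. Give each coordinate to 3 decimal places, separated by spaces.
-2.232 -5.062 1.000

after link 1: o_1 = (1.5000, -2.5981, 2.0000)
after link 2: o_2 = (1.5000, -2.5981, 2.0000)
after link 3: o_3 = (-4.8301, -3.5622, 2.0000)
after link 4: o_4 = (-6.3301, -6.1603, -3.0000)
after link 5: o_5 = (-3.9641, -4.0622, -3.0000)
after link 6: o_6 = (-2.2321, -5.0622, 1.0000)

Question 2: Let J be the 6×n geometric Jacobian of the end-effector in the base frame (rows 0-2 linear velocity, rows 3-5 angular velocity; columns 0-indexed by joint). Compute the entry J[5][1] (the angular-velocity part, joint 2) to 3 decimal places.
1.000

axis z_1 = (0.0000,0.0000,1.0000); lever o_n−o_1 = (-3.7321,-2.4641,-1.0000)
cross product → J_v[:, 1] = (2.4641,-3.7321,0.0000)
J_ω[:, 1] = z_1
entry J[5][1] = 1.0000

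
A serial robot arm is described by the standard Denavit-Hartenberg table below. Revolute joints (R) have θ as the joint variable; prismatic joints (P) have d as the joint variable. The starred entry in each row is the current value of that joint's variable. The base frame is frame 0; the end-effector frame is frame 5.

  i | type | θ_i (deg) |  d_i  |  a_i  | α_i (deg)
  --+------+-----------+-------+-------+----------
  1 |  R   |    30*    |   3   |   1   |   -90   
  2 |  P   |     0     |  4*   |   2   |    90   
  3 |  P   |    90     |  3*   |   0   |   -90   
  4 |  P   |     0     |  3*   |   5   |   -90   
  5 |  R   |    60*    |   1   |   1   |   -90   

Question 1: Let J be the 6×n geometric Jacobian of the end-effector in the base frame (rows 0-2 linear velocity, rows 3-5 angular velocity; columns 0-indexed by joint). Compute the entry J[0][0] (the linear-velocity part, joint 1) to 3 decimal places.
-8.660

axis z_0 = ẑ; lever o_n−o_0 = (-4.0000,8.6603,5.0000)
cross product → J_v[:, 0] = (-8.6603,-4.0000,0.0000)
J_ω[:, 0] = z_0
entry J[0][0] = -8.6603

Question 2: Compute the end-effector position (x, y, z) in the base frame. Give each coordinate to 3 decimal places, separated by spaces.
-4.000 8.660 5.000

after link 1: o_1 = (0.8660, 0.5000, 3.0000)
after link 2: o_2 = (0.5981, 4.9641, 3.0000)
after link 3: o_3 = (0.5981, 4.9641, 6.0000)
after link 4: o_4 = (-4.5000, 7.7942, 6.0000)
after link 5: o_5 = (-4.0000, 8.6603, 5.0000)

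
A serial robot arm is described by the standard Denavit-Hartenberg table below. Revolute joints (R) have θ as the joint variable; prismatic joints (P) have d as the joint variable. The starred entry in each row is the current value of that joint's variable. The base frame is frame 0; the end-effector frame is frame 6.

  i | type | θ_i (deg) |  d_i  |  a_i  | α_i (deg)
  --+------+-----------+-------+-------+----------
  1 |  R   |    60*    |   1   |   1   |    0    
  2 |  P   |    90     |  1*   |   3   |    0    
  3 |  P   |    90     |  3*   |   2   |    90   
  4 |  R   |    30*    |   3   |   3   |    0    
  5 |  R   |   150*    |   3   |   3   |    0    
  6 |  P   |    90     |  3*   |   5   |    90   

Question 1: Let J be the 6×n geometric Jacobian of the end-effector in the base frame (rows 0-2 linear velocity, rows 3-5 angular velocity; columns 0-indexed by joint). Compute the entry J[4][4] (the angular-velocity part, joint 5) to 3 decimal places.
0.500

axis z_4 = (-0.8660,0.5000,0.0000); lever o_n−o_4 = (-3.6962,5.5981,-5.0000)
cross product → J_v[:, 4] = (-2.5000,-4.3301,-3.0000)
J_ω[:, 4] = z_4
entry J[4][4] = 0.5000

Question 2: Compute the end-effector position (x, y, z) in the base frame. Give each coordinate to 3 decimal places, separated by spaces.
-10.691 5.482 1.500

after link 1: o_1 = (0.5000, 0.8660, 1.0000)
after link 2: o_2 = (-2.0981, 2.3660, 2.0000)
after link 3: o_3 = (-3.0981, 0.6340, 5.0000)
after link 4: o_4 = (-6.9952, -0.1160, 6.5000)
after link 5: o_5 = (-8.0933, 3.9821, 6.5000)
after link 6: o_6 = (-10.6913, 5.4821, 1.5000)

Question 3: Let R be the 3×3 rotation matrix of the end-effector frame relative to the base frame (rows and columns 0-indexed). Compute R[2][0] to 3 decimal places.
End-effector x-axis (col 0 of R) = (0.0000,0.0000,-1.0000)
R[2][0] = -1.0000

-1.000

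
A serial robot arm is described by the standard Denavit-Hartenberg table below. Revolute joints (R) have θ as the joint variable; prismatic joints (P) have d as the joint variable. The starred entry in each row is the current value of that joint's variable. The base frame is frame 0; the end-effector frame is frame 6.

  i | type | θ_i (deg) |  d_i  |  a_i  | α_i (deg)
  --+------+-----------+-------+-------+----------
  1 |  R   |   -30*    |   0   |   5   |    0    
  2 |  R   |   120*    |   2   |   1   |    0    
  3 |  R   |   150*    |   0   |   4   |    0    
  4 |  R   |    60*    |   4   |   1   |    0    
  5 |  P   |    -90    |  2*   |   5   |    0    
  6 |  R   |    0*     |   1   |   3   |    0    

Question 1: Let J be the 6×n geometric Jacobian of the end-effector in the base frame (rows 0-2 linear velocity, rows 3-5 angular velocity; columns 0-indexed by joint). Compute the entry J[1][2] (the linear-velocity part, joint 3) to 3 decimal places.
axis z_2 = (0.0000,0.0000,1.0000); lever o_n−o_2 = (-8.4282,-8.3301,7.0000)
cross product → J_v[:, 2] = (8.3301,-8.4282,0.0000)
J_ω[:, 2] = z_2
entry J[1][2] = -8.4282

-8.428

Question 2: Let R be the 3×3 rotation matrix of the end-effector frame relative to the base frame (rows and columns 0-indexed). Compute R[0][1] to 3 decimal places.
End-effector y-axis (col 1 of R) = (0.5000,-0.8660,0.0000)
R[0][1] = 0.5000

0.500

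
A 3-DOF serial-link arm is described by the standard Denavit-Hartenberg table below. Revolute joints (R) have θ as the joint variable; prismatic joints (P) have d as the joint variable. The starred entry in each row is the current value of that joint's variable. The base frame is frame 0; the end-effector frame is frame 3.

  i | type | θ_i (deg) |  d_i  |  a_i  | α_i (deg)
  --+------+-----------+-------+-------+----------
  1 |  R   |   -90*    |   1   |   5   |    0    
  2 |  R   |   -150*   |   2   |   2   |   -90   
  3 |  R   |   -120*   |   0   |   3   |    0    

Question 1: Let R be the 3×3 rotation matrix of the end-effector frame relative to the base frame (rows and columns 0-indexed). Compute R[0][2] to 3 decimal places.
End-effector z-axis (col 2 of R) = (-0.8660,-0.5000,0.0000)
R[0][2] = -0.8660

-0.866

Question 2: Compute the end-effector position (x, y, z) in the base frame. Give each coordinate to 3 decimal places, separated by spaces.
after link 1: o_1 = (0.0000, -5.0000, 1.0000)
after link 2: o_2 = (-1.0000, -3.2679, 3.0000)
after link 3: o_3 = (-0.2500, -4.5670, 5.5981)

-0.250 -4.567 5.598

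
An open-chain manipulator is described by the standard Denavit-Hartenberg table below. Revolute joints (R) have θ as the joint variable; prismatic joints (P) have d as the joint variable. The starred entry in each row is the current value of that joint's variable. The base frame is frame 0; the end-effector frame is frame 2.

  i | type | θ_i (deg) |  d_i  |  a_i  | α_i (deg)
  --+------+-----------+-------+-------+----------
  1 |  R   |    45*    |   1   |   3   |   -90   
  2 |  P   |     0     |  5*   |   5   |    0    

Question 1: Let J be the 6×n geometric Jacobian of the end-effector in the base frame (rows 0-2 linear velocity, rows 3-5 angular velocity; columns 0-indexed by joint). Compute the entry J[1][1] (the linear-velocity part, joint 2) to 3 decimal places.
0.707

prismatic axis z_1 = (-0.7071,0.7071,0.0000)
J_v[:, 1] = z_1; J_ω[:, 1] = (0,0,0)
entry J[1][1] = 0.7071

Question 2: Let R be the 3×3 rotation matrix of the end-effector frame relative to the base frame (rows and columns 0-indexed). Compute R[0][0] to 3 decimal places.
0.707

End-effector x-axis (col 0 of R) = (0.7071,0.7071,0.0000)
R[0][0] = 0.7071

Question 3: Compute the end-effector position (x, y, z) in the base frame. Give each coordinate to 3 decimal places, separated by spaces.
after link 1: o_1 = (2.1213, 2.1213, 1.0000)
after link 2: o_2 = (2.1213, 9.1924, 1.0000)

2.121 9.192 1.000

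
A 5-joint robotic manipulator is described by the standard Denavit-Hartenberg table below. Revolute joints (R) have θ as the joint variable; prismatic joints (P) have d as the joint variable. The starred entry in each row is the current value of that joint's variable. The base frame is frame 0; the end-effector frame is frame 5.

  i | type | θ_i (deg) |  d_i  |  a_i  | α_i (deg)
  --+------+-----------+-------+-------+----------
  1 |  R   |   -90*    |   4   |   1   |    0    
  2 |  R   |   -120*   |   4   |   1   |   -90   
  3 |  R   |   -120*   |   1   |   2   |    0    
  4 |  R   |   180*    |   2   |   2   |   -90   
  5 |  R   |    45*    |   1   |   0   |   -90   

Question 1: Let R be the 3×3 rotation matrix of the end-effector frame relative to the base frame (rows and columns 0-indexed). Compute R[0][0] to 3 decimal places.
End-effector x-axis (col 0 of R) = (0.0474,0.7891,-0.6124)
R[0][0] = 0.0474

0.047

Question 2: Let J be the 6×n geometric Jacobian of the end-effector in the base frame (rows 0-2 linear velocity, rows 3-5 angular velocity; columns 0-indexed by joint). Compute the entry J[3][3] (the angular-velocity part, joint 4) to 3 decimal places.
-0.500

axis z_3 = (-0.5000,-0.8660,0.0000); lever o_n−o_3 = (-1.1160,-1.6651,-2.2321)
cross product → J_v[:, 3] = (1.9330,-1.1160,-0.1340)
J_ω[:, 3] = z_3
entry J[3][3] = -0.5000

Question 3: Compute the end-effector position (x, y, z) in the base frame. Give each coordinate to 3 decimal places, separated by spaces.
-1.616 -3.531 7.500

after link 1: o_1 = (0.0000, -1.0000, 4.0000)
after link 2: o_2 = (-0.8660, -0.5000, 8.0000)
after link 3: o_3 = (-0.5000, -1.8660, 9.7321)
after link 4: o_4 = (-2.3660, -3.0981, 8.0000)
after link 5: o_5 = (-1.6160, -3.5311, 7.5000)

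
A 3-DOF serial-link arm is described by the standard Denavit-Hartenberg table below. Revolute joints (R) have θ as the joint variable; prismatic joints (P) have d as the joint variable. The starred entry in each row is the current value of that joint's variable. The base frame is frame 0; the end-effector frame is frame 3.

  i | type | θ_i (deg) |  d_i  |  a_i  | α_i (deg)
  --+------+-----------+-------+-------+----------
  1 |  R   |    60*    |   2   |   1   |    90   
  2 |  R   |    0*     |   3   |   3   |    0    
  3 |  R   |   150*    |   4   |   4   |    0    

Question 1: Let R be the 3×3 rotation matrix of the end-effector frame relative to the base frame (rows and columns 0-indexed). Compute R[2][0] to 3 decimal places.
End-effector x-axis (col 0 of R) = (-0.4330,-0.7500,0.5000)
R[2][0] = 0.5000

0.500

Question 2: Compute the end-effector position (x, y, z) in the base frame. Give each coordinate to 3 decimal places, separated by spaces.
after link 1: o_1 = (0.5000, 0.8660, 2.0000)
after link 2: o_2 = (4.5981, 1.9641, 2.0000)
after link 3: o_3 = (6.3301, -3.0359, 4.0000)

6.330 -3.036 4.000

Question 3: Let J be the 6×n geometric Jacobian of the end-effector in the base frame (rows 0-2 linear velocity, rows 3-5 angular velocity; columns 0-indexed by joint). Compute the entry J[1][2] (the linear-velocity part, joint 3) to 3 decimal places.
-1.732

axis z_2 = (0.8660,-0.5000,0.0000); lever o_n−o_2 = (1.7321,-5.0000,2.0000)
cross product → J_v[:, 2] = (-1.0000,-1.7321,-3.4641)
J_ω[:, 2] = z_2
entry J[1][2] = -1.7321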